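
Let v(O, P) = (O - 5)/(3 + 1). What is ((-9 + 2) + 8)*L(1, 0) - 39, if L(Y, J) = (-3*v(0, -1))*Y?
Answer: -141/4 ≈ -35.250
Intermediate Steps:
v(O, P) = -5/4 + O/4 (v(O, P) = (-5 + O)/4 = (-5 + O)*(1/4) = -5/4 + O/4)
L(Y, J) = 15*Y/4 (L(Y, J) = (-3*(-5/4 + (1/4)*0))*Y = (-3*(-5/4 + 0))*Y = (-3*(-5/4))*Y = 15*Y/4)
((-9 + 2) + 8)*L(1, 0) - 39 = ((-9 + 2) + 8)*((15/4)*1) - 39 = (-7 + 8)*(15/4) - 39 = 1*(15/4) - 39 = 15/4 - 39 = -141/4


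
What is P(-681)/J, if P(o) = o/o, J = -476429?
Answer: -1/476429 ≈ -2.0990e-6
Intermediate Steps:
P(o) = 1
P(-681)/J = 1/(-476429) = 1*(-1/476429) = -1/476429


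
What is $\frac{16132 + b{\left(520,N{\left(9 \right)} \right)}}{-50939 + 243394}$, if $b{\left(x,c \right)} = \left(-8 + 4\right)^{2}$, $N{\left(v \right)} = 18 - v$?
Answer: $\frac{16148}{192455} \approx 0.083905$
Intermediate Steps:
$b{\left(x,c \right)} = 16$ ($b{\left(x,c \right)} = \left(-4\right)^{2} = 16$)
$\frac{16132 + b{\left(520,N{\left(9 \right)} \right)}}{-50939 + 243394} = \frac{16132 + 16}{-50939 + 243394} = \frac{16148}{192455}$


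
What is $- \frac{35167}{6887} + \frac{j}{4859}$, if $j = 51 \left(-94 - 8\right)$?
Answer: $- \frac{206702627}{33463933} \approx -6.1769$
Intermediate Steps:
$j = -5202$ ($j = 51 \left(-102\right) = -5202$)
$- \frac{35167}{6887} + \frac{j}{4859} = - \frac{35167}{6887} - \frac{5202}{4859} = - \frac{206702627}{33463933}$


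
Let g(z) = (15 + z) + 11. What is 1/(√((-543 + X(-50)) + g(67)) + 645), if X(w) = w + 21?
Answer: 645/416504 - I*√479/416504 ≈ 0.0015486 - 5.2547e-5*I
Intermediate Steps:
X(w) = 21 + w
g(z) = 26 + z
1/(√((-543 + X(-50)) + g(67)) + 645) = 1/(√((-543 + (21 - 50)) + (26 + 67)) + 645) = 1/(√((-543 - 29) + 93) + 645) = 1/(√(-572 + 93) + 645) = 1/(√(-479) + 645) = 1/(I*√479 + 645) = 1/(645 + I*√479)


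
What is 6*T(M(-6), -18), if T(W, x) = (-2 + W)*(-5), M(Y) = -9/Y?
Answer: 15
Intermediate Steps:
T(W, x) = 10 - 5*W
6*T(M(-6), -18) = 6*(10 - (-45)/(-6)) = 6*(10 - (-45)*(-1)/6) = 6*(10 - 5*3/2) = 6*(10 - 15/2) = 6*(5/2) = 15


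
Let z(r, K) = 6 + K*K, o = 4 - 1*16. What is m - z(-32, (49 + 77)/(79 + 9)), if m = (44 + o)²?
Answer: 1966879/1936 ≈ 1016.0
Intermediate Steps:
o = -12 (o = 4 - 16 = -12)
m = 1024 (m = (44 - 12)² = 32² = 1024)
z(r, K) = 6 + K²
m - z(-32, (49 + 77)/(79 + 9)) = 1024 - (6 + ((49 + 77)/(79 + 9))²) = 1024 - (6 + (126/88)²) = 1024 - (6 + (126*(1/88))²) = 1024 - (6 + (63/44)²) = 1024 - (6 + 3969/1936) = 1024 - 1*15585/1936 = 1024 - 15585/1936 = 1966879/1936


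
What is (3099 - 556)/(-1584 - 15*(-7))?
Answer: -2543/1479 ≈ -1.7194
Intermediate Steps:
(3099 - 556)/(-1584 - 15*(-7)) = 2543/(-1584 + 105) = 2543/(-1479) = 2543*(-1/1479) = -2543/1479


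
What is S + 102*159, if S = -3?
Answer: 16215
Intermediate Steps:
S + 102*159 = -3 + 102*159 = -3 + 16218 = 16215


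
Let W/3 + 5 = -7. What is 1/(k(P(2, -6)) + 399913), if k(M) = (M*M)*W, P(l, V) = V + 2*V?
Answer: 1/388249 ≈ 2.5757e-6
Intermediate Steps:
W = -36 (W = -15 + 3*(-7) = -15 - 21 = -36)
P(l, V) = 3*V
k(M) = -36*M**2 (k(M) = (M*M)*(-36) = M**2*(-36) = -36*M**2)
1/(k(P(2, -6)) + 399913) = 1/(-36*(3*(-6))**2 + 399913) = 1/(-36*(-18)**2 + 399913) = 1/(-36*324 + 399913) = 1/(-11664 + 399913) = 1/388249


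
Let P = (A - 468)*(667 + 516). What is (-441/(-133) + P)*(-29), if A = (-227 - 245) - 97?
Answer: 675948994/19 ≈ 3.5576e+7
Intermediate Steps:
A = -569 (A = -472 - 97 = -569)
P = -1226771 (P = (-569 - 468)*(667 + 516) = -1037*1183 = -1226771)
(-441/(-133) + P)*(-29) = (-441/(-133) - 1226771)*(-29) = (-441*(-1/133) - 1226771)*(-29) = (63/19 - 1226771)*(-29) = -23308586/19*(-29) = 675948994/19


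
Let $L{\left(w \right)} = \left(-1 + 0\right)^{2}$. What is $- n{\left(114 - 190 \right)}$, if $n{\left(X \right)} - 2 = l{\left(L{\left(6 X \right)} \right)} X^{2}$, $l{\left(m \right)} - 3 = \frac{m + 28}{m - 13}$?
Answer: $- \frac{10114}{3} \approx -3371.3$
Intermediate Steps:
$L{\left(w \right)} = 1$ ($L{\left(w \right)} = \left(-1\right)^{2} = 1$)
$l{\left(m \right)} = 3 + \frac{28 + m}{-13 + m}$ ($l{\left(m \right)} = 3 + \frac{m + 28}{m - 13} = 3 + \frac{28 + m}{-13 + m}$)
$n{\left(X \right)} = 2 + \frac{7 X^{2}}{12}$ ($n{\left(X \right)} = 2 + \frac{-11 + 4 \cdot 1}{-13 + 1} X^{2} = 2 + \frac{-11 + 4}{-12} X^{2} = 2 + \left(- \frac{1}{12}\right) \left(-7\right) X^{2} = 2 + \frac{7 X^{2}}{12}$)
$- n{\left(114 - 190 \right)} = - (2 + \frac{7 \left(114 - 190\right)^{2}}{12}) = - (2 + \frac{7 \left(-76\right)^{2}}{12}) = - (2 + \frac{7}{12} \cdot 5776) = - (2 + \frac{10108}{3}) = \left(-1\right) \frac{10114}{3} = - \frac{10114}{3}$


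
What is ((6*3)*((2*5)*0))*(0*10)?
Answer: 0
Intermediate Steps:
((6*3)*((2*5)*0))*(0*10) = (18*(10*0))*0 = (18*0)*0 = 0*0 = 0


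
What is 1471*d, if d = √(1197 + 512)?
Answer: 1471*√1709 ≈ 60811.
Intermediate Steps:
d = √1709 ≈ 41.340
1471*d = 1471*√1709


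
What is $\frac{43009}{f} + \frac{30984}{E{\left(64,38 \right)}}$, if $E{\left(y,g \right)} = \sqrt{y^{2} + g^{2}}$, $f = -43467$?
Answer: $- \frac{43009}{43467} + \frac{15492 \sqrt{1385}}{1385} \approx 415.29$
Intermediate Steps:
$E{\left(y,g \right)} = \sqrt{g^{2} + y^{2}}$
$\frac{43009}{f} + \frac{30984}{E{\left(64,38 \right)}} = \frac{43009}{-43467} + \frac{30984}{\sqrt{38^{2} + 64^{2}}} = 43009 \left(- \frac{1}{43467}\right) + \frac{30984}{\sqrt{1444 + 4096}} = - \frac{43009}{43467} + \frac{30984}{\sqrt{5540}} = - \frac{43009}{43467} + \frac{30984}{2 \sqrt{1385}} = - \frac{43009}{43467} + 30984 \frac{\sqrt{1385}}{2770} = - \frac{43009}{43467} + \frac{15492 \sqrt{1385}}{1385}$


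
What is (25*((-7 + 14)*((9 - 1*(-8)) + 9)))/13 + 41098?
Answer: 41448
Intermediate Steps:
(25*((-7 + 14)*((9 - 1*(-8)) + 9)))/13 + 41098 = (25*(7*((9 + 8) + 9)))*(1/13) + 41098 = (25*(7*(17 + 9)))*(1/13) + 41098 = (25*(7*26))*(1/13) + 41098 = (25*182)*(1/13) + 41098 = 4550*(1/13) + 41098 = 350 + 41098 = 41448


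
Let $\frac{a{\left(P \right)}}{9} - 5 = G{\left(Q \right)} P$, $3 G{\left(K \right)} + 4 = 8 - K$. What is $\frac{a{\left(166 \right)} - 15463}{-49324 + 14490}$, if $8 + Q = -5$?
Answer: $\frac{3476}{17417} \approx 0.19958$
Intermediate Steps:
$Q = -13$ ($Q = -8 - 5 = -13$)
$G{\left(K \right)} = \frac{4}{3} - \frac{K}{3}$ ($G{\left(K \right)} = - \frac{4}{3} + \frac{8 - K}{3} = - \frac{4}{3} - \left(- \frac{8}{3} + \frac{K}{3}\right) = \frac{4}{3} - \frac{K}{3}$)
$a{\left(P \right)} = 45 + 51 P$ ($a{\left(P \right)} = 45 + 9 \left(\frac{4}{3} - - \frac{13}{3}\right) P = 45 + 9 \left(\frac{4}{3} + \frac{13}{3}\right) P = 45 + 9 \frac{17 P}{3} = 45 + 51 P$)
$\frac{a{\left(166 \right)} - 15463}{-49324 + 14490} = \frac{\left(45 + 51 \cdot 166\right) - 15463}{-49324 + 14490} = \frac{\left(45 + 8466\right) - 15463}{-34834} = \left(8511 - 15463\right) \left(- \frac{1}{34834}\right) = \left(-6952\right) \left(- \frac{1}{34834}\right) = \frac{3476}{17417}$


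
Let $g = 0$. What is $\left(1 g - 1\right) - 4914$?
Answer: $-4915$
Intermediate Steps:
$\left(1 g - 1\right) - 4914 = \left(1 \cdot 0 - 1\right) - 4914 = \left(0 - 1\right) - 4914 = -1 - 4914 = -4915$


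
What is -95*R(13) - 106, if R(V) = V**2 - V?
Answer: -14926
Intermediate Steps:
-95*R(13) - 106 = -1235*(-1 + 13) - 106 = -1235*12 - 106 = -95*156 - 106 = -14820 - 106 = -14926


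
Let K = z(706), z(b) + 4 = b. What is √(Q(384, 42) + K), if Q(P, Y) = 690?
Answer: 4*√87 ≈ 37.310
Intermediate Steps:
z(b) = -4 + b
K = 702 (K = -4 + 706 = 702)
√(Q(384, 42) + K) = √(690 + 702) = √1392 = 4*√87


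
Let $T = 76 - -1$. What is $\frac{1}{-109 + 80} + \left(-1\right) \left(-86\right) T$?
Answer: $\frac{192037}{29} \approx 6622.0$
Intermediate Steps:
$T = 77$ ($T = 76 + 1 = 77$)
$\frac{1}{-109 + 80} + \left(-1\right) \left(-86\right) T = \frac{1}{-109 + 80} + \left(-1\right) \left(-86\right) 77 = \frac{1}{-29} + 86 \cdot 77 = - \frac{1}{29} + 6622 = \frac{192037}{29}$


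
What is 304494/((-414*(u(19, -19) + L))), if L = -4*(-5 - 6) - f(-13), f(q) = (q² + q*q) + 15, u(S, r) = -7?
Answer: 50749/21804 ≈ 2.3275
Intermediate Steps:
f(q) = 15 + 2*q² (f(q) = (q² + q²) + 15 = 2*q² + 15 = 15 + 2*q²)
L = -309 (L = -4*(-5 - 6) - (15 + 2*(-13)²) = -4*(-11) - (15 + 2*169) = 44 - (15 + 338) = 44 - 1*353 = 44 - 353 = -309)
304494/((-414*(u(19, -19) + L))) = 304494/((-414*(-7 - 309))) = 304494/((-414*(-316))) = 304494/130824 = 304494*(1/130824) = 50749/21804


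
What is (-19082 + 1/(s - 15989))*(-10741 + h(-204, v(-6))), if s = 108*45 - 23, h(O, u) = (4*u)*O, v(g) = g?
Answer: 1243830407925/11152 ≈ 1.1153e+8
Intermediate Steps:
h(O, u) = 4*O*u
s = 4837 (s = 4860 - 23 = 4837)
(-19082 + 1/(s - 15989))*(-10741 + h(-204, v(-6))) = (-19082 + 1/(4837 - 15989))*(-10741 + 4*(-204)*(-6)) = (-19082 + 1/(-11152))*(-10741 + 4896) = (-19082 - 1/11152)*(-5845) = -212802465/11152*(-5845) = 1243830407925/11152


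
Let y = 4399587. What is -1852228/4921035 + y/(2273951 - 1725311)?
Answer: 1455683615/190467488 ≈ 7.6427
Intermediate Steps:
-1852228/4921035 + y/(2273951 - 1725311) = -1852228/4921035 + 4399587/(2273951 - 1725311) = -1852228*1/4921035 + 4399587/548640 = -264604/703005 + 4399587*(1/548640) = -264604/703005 + 488843/60960 = 1455683615/190467488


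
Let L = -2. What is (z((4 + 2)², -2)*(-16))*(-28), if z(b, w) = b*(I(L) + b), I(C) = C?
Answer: 548352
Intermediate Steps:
z(b, w) = b*(-2 + b)
(z((4 + 2)², -2)*(-16))*(-28) = (((4 + 2)²*(-2 + (4 + 2)²))*(-16))*(-28) = ((6²*(-2 + 6²))*(-16))*(-28) = ((36*(-2 + 36))*(-16))*(-28) = ((36*34)*(-16))*(-28) = (1224*(-16))*(-28) = -19584*(-28) = 548352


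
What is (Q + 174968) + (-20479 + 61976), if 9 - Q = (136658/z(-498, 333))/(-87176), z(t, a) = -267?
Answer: 2519323477775/11637996 ≈ 2.1647e+5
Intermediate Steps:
Q = 104673635/11637996 (Q = 9 - 136658/(-267)/(-87176) = 9 - 136658*(-1/267)*(-1)/87176 = 9 - (-136658)*(-1)/(267*87176) = 9 - 1*68329/11637996 = 9 - 68329/11637996 = 104673635/11637996 ≈ 8.9941)
(Q + 174968) + (-20479 + 61976) = (104673635/11637996 + 174968) + (-20479 + 61976) = 2036381557763/11637996 + 41497 = 2519323477775/11637996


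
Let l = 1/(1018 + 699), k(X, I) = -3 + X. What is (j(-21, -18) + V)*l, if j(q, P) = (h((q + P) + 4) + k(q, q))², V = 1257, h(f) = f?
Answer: 4738/1717 ≈ 2.7595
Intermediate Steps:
j(q, P) = (1 + P + 2*q)² (j(q, P) = (((q + P) + 4) + (-3 + q))² = (((P + q) + 4) + (-3 + q))² = ((4 + P + q) + (-3 + q))² = (1 + P + 2*q)²)
l = 1/1717 ≈ 0.00058241
(j(-21, -18) + V)*l = ((1 - 18 + 2*(-21))² + 1257)*(1/1717) = ((1 - 18 - 42)² + 1257)*(1/1717) = ((-59)² + 1257)*(1/1717) = (3481 + 1257)*(1/1717) = 4738*(1/1717) = 4738/1717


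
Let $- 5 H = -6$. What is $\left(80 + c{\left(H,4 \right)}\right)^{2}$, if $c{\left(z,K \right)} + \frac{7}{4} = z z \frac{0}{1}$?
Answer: $\frac{97969}{16} \approx 6123.1$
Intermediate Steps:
$H = \frac{6}{5}$ ($H = \left(- \frac{1}{5}\right) \left(-6\right) = \frac{6}{5} \approx 1.2$)
$c{\left(z,K \right)} = - \frac{7}{4}$ ($c{\left(z,K \right)} = - \frac{7}{4} + z z \frac{0}{1} = - \frac{7}{4} + z^{2} \cdot 0 \cdot 1 = - \frac{7}{4} + z^{2} \cdot 0 = - \frac{7}{4} + 0 = - \frac{7}{4}$)
$\left(80 + c{\left(H,4 \right)}\right)^{2} = \left(80 - \frac{7}{4}\right)^{2} = \left(\frac{313}{4}\right)^{2} = \frac{97969}{16}$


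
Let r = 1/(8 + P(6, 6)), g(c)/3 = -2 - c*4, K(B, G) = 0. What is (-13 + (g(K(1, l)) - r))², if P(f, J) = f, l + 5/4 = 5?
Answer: 71289/196 ≈ 363.72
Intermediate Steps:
l = 15/4 (l = -5/4 + 5 = 15/4 ≈ 3.7500)
g(c) = -6 - 12*c (g(c) = 3*(-2 - c*4) = 3*(-2 - 4*c) = -6 - 12*c)
r = 1/14 (r = 1/(8 + 6) = 1/14 ≈ 0.071429)
(-13 + (g(K(1, l)) - r))² = (-13 + ((-6 - 12*0) - 1*1/14))² = (-13 + ((-6 + 0) - 1/14))² = (-13 + (-6 - 1/14))² = (-13 - 85/14)² = (-267/14)² = 71289/196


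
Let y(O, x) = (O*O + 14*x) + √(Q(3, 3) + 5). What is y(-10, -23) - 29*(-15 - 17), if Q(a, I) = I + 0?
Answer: 706 + 2*√2 ≈ 708.83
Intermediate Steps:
Q(a, I) = I
y(O, x) = O² + 2*√2 + 14*x (y(O, x) = (O*O + 14*x) + √(3 + 5) = (O² + 14*x) + √8 = (O² + 14*x) + 2*√2 = O² + 2*√2 + 14*x)
y(-10, -23) - 29*(-15 - 17) = ((-10)² + 2*√2 + 14*(-23)) - 29*(-15 - 17) = (100 + 2*√2 - 322) - 29*(-32) = (-222 + 2*√2) + 928 = 706 + 2*√2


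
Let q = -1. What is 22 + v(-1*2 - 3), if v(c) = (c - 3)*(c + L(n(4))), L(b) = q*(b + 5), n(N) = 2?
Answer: 118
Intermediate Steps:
L(b) = -5 - b (L(b) = -(b + 5) = -(5 + b) = -5 - b)
v(c) = (-7 + c)*(-3 + c) (v(c) = (c - 3)*(c + (-5 - 1*2)) = (-3 + c)*(c + (-5 - 2)) = (-3 + c)*(c - 7) = (-3 + c)*(-7 + c) = (-7 + c)*(-3 + c))
22 + v(-1*2 - 3) = 22 + (21 + (-1*2 - 3)**2 - 10*(-1*2 - 3)) = 22 + (21 + (-2 - 3)**2 - 10*(-2 - 3)) = 22 + (21 + (-5)**2 - 10*(-5)) = 22 + (21 + 25 + 50) = 22 + 96 = 118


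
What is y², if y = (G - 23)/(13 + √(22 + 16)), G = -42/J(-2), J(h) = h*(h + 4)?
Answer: 129375/68644 - 8125*√38/34322 ≈ 0.42543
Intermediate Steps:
J(h) = h*(4 + h)
G = 21/2 (G = -42*(-1/(2*(4 - 2))) = -42/((-2*2)) = -42/(-4) = -42*(-¼) = 21/2 ≈ 10.500)
y = -25/(2*(13 + √38)) (y = (21/2 - 23)/(13 + √(22 + 16)) = -25/(2*(13 + √38)) ≈ -0.65225)
y² = (-325/262 + 25*√38/262)²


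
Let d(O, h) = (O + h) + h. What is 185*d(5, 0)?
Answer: 925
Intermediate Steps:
d(O, h) = O + 2*h
185*d(5, 0) = 185*(5 + 2*0) = 185*(5 + 0) = 185*5 = 925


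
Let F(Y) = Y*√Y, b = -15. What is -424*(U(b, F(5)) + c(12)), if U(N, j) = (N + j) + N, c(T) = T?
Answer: 7632 - 2120*√5 ≈ 2891.5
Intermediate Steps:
F(Y) = Y^(3/2)
U(N, j) = j + 2*N
-424*(U(b, F(5)) + c(12)) = -424*((5^(3/2) + 2*(-15)) + 12) = -424*((5*√5 - 30) + 12) = -424*((-30 + 5*√5) + 12) = -424*(-18 + 5*√5) = 7632 - 2120*√5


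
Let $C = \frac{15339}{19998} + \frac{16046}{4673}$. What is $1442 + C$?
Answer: $\frac{45049470041}{31150218} \approx 1446.2$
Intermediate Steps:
$C = \frac{130855685}{31150218}$ ($C = 15339 \cdot \frac{1}{19998} + 16046 \cdot \frac{1}{4673} = \frac{5113}{6666} + \frac{16046}{4673} = \frac{130855685}{31150218} \approx 4.2008$)
$1442 + C = 1442 + \frac{130855685}{31150218} = \frac{45049470041}{31150218}$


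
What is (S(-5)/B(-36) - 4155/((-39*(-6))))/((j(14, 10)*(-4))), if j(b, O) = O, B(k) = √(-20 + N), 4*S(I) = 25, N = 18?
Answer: 277/624 + 5*I*√2/64 ≈ 0.44391 + 0.11049*I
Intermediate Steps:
S(I) = 25/4 (S(I) = (¼)*25 = 25/4)
B(k) = I*√2 (B(k) = √(-20 + 18) = √(-2) = I*√2)
(S(-5)/B(-36) - 4155/((-39*(-6))))/((j(14, 10)*(-4))) = (25/(4*((I*√2))) - 4155/((-39*(-6))))/((10*(-4))) = (25*(-I*√2/2)/4 - 4155/234)/(-40) = (-25*I*√2/8 - 4155*1/234)*(-1/40) = (-25*I*√2/8 - 1385/78)*(-1/40) = (-1385/78 - 25*I*√2/8)*(-1/40) = 277/624 + 5*I*√2/64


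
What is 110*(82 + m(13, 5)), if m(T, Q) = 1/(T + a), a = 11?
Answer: 108295/12 ≈ 9024.6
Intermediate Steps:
m(T, Q) = 1/(11 + T) (m(T, Q) = 1/(T + 11) = 1/(11 + T))
110*(82 + m(13, 5)) = 110*(82 + 1/(11 + 13)) = 110*(82 + 1/24) = 110*(1969/24) = 108295/12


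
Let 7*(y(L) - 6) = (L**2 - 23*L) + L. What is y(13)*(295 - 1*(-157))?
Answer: -33900/7 ≈ -4842.9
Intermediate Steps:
y(L) = 6 - 22*L/7 + L**2/7 (y(L) = 6 + ((L**2 - 23*L) + L)/7 = 6 + (L**2 - 22*L)/7 = 6 + (-22*L/7 + L**2/7) = 6 - 22*L/7 + L**2/7)
y(13)*(295 - 1*(-157)) = (6 - 22/7*13 + (1/7)*13**2)*(295 - 1*(-157)) = (6 - 286/7 + (1/7)*169)*(295 + 157) = (6 - 286/7 + 169/7)*452 = -75/7*452 = -33900/7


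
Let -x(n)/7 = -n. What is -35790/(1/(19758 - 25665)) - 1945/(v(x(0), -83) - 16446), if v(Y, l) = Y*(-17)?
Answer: 3476874024325/16446 ≈ 2.1141e+8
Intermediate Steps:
x(n) = 7*n (x(n) = -(-7)*n = 7*n)
v(Y, l) = -17*Y
-35790/(1/(19758 - 25665)) - 1945/(v(x(0), -83) - 16446) = -35790/(1/(19758 - 25665)) - 1945/(-119*0 - 16446) = -35790/(1/(-5907)) - 1945/(-17*0 - 16446) = -35790/(-1/5907) - 1945/(0 - 16446) = -35790*(-5907) - 1945/(-16446) = 211411530 - 1945*(-1/16446) = 211411530 + 1945/16446 = 3476874024325/16446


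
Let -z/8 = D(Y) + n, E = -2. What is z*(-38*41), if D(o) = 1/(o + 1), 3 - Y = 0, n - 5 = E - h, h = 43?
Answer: -495444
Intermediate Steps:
n = -40 (n = 5 + (-2 - 1*43) = 5 + (-2 - 43) = 5 - 45 = -40)
Y = 3 (Y = 3 - 1*0 = 3 + 0 = 3)
D(o) = 1/(1 + o)
z = 318 (z = -8*(1/(1 + 3) - 40) = -8*(1/4 - 40) = -8*(¼ - 40) = -8*(-159/4) = 318)
z*(-38*41) = 318*(-38*41) = 318*(-1558) = -495444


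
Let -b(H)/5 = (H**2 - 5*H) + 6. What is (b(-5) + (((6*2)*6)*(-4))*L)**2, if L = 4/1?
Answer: 2050624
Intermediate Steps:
L = 4 (L = 4*1 = 4)
b(H) = -30 - 5*H**2 + 25*H (b(H) = -5*((H**2 - 5*H) + 6) = -5*(6 + H**2 - 5*H) = -30 - 5*H**2 + 25*H)
(b(-5) + (((6*2)*6)*(-4))*L)**2 = ((-30 - 5*(-5)**2 + 25*(-5)) + (((6*2)*6)*(-4))*4)**2 = ((-30 - 5*25 - 125) + ((12*6)*(-4))*4)**2 = ((-30 - 125 - 125) + (72*(-4))*4)**2 = (-280 - 288*4)**2 = (-280 - 1152)**2 = (-1432)**2 = 2050624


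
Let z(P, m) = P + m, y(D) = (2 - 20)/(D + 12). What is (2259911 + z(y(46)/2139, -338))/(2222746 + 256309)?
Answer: 46721190918/51259420235 ≈ 0.91147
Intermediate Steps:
y(D) = -18/(12 + D)
(2259911 + z(y(46)/2139, -338))/(2222746 + 256309) = (2259911 + (-18/(12 + 46)/2139 - 338))/(2222746 + 256309) = (2259911 + (-18/58*(1/2139) - 338))/2479055 = (2259911 + (-18*1/58*(1/2139) - 338))*(1/2479055) = (2259911 + (-9/29*1/2139 - 338))*(1/2479055) = (2259911 + (-3/20677 - 338))*(1/2479055) = (2259911 - 6988829/20677)*(1/2479055) = (46721190918/20677)*(1/2479055) = 46721190918/51259420235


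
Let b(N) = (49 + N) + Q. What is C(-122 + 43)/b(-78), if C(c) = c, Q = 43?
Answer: -79/14 ≈ -5.6429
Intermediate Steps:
b(N) = 92 + N (b(N) = (49 + N) + 43 = 92 + N)
C(-122 + 43)/b(-78) = (-122 + 43)/(92 - 78) = -79/14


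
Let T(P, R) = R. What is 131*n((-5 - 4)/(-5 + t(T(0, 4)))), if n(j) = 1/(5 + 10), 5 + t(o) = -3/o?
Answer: 131/15 ≈ 8.7333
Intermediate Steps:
t(o) = -5 - 3/o
n(j) = 1/15
131*n((-5 - 4)/(-5 + t(T(0, 4)))) = 131*(1/15) = 131/15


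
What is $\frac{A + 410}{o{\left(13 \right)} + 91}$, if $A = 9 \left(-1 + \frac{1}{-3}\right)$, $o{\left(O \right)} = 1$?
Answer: $\frac{199}{46} \approx 4.3261$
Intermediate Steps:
$A = -12$ ($A = 9 \left(-1 - \frac{1}{3}\right) = 9 \left(- \frac{4}{3}\right) = -12$)
$\frac{A + 410}{o{\left(13 \right)} + 91} = \frac{-12 + 410}{1 + 91} = \frac{398}{92} = 398 \cdot \frac{1}{92} = \frac{199}{46}$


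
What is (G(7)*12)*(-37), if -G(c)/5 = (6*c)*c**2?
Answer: 4568760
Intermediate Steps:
G(c) = -30*c**3 (G(c) = -5*6*c*c**2 = -30*c**3)
(G(7)*12)*(-37) = (-30*7**3*12)*(-37) = (-30*343*12)*(-37) = -10290*12*(-37) = -123480*(-37) = 4568760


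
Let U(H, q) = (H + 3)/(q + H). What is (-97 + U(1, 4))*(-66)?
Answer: 31746/5 ≈ 6349.2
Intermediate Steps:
U(H, q) = (3 + H)/(H + q)
(-97 + U(1, 4))*(-66) = (-97 + (3 + 1)/(1 + 4))*(-66) = (-97 + 4/5)*(-66) = -481/5*(-66) = 31746/5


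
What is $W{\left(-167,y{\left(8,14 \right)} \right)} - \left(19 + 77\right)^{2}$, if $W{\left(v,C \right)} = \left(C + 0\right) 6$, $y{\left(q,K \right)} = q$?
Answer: $-9168$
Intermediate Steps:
$W{\left(v,C \right)} = 6 C$ ($W{\left(v,C \right)} = C 6 = 6 C$)
$W{\left(-167,y{\left(8,14 \right)} \right)} - \left(19 + 77\right)^{2} = 6 \cdot 8 - \left(19 + 77\right)^{2} = 48 - 96^{2} = 48 - 9216 = -9168$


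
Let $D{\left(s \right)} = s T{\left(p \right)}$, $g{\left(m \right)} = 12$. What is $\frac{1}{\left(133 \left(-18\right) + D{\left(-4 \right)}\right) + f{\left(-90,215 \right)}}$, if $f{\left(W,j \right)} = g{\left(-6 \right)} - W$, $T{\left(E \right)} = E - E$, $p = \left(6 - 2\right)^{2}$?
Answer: $- \frac{1}{2292} \approx -0.0004363$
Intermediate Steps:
$p = 16$ ($p = 4^{2} = 16$)
$T{\left(E \right)} = 0$
$D{\left(s \right)} = 0$ ($D{\left(s \right)} = s 0 = 0$)
$f{\left(W,j \right)} = 12 - W$
$\frac{1}{\left(133 \left(-18\right) + D{\left(-4 \right)}\right) + f{\left(-90,215 \right)}} = \frac{1}{\left(133 \left(-18\right) + 0\right) + \left(12 - -90\right)} = \frac{1}{\left(-2394 + 0\right) + \left(12 + 90\right)} = \frac{1}{-2394 + 102} = \frac{1}{-2292} = - \frac{1}{2292}$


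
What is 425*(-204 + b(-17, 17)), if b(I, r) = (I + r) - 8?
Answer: -90100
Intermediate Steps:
b(I, r) = -8 + I + r
425*(-204 + b(-17, 17)) = 425*(-204 + (-8 - 17 + 17)) = 425*(-204 - 8) = 425*(-212) = -90100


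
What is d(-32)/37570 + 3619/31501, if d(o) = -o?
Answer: 236979/2047565 ≈ 0.11574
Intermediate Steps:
d(-32)/37570 + 3619/31501 = -1*(-32)/37570 + 3619/31501 = 32*(1/37570) + 3619*(1/31501) = 16/18785 + 3619/31501 = 236979/2047565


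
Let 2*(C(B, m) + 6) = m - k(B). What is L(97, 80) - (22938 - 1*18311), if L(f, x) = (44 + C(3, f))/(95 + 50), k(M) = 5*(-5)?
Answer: -670816/145 ≈ -4626.3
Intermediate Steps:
k(M) = -25
C(B, m) = 13/2 + m/2 (C(B, m) = -6 + (m - 1*(-25))/2 = -6 + (m + 25)/2 = -6 + (25 + m)/2 = -6 + (25/2 + m/2) = 13/2 + m/2)
L(f, x) = 101/290 + f/290 (L(f, x) = (44 + (13/2 + f/2))/(95 + 50) = (101/2 + f/2)/145 = (101/2 + f/2)*(1/145) = 101/290 + f/290)
L(97, 80) - (22938 - 1*18311) = (101/290 + (1/290)*97) - (22938 - 1*18311) = (101/290 + 97/290) - (22938 - 18311) = 99/145 - 1*4627 = 99/145 - 4627 = -670816/145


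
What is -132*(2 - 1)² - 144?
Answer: -276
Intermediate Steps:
-132*(2 - 1)² - 144 = -132*1² - 144 = -132*1 - 144 = -132 - 144 = -276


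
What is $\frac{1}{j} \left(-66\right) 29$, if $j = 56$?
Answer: $- \frac{957}{28} \approx -34.179$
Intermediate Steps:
$\frac{1}{j} \left(-66\right) 29 = \frac{1}{56} \left(-66\right) 29 = \left(- \frac{33}{28}\right) 29 = - \frac{957}{28}$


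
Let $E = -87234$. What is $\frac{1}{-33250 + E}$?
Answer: $- \frac{1}{120484} \approx -8.2999 \cdot 10^{-6}$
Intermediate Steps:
$\frac{1}{-33250 + E} = \frac{1}{-33250 - 87234} = \frac{1}{-120484} = - \frac{1}{120484}$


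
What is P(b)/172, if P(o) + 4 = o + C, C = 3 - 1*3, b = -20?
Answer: -6/43 ≈ -0.13953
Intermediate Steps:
C = 0 (C = 3 - 3 = 0)
P(o) = -4 + o (P(o) = -4 + (o + 0) = -4 + o)
P(b)/172 = (-4 - 20)/172 = -24*1/172 = -6/43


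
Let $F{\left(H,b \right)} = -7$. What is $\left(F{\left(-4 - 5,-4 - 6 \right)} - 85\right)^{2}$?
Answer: $8464$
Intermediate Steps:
$\left(F{\left(-4 - 5,-4 - 6 \right)} - 85\right)^{2} = \left(-7 - 85\right)^{2} = \left(-92\right)^{2} = 8464$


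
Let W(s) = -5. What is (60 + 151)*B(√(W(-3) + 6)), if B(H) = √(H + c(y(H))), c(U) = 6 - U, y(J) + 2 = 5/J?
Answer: 422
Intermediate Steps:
y(J) = -2 + 5/J
B(H) = √(8 + H - 5/H) (B(H) = √(H + (6 - (-2 + 5/H))) = √(H + (6 + (2 - 5/H))) = √(H + (8 - 5/H)) = √(8 + H - 5/H))
(60 + 151)*B(√(W(-3) + 6)) = (60 + 151)*√(8 + √(-5 + 6) - 5/√(-5 + 6)) = 211*√(8 + √1 - 5/(√1)) = 211*√(8 + 1 - 5/1) = 211*√(8 + 1 - 5*1) = 211*√(8 + 1 - 5) = 211*√4 = 211*2 = 422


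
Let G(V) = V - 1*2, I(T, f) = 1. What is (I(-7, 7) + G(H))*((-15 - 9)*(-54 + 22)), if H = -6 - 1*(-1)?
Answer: -4608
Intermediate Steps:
H = -5 (H = -6 + 1 = -5)
G(V) = -2 + V (G(V) = V - 2 = -2 + V)
(I(-7, 7) + G(H))*((-15 - 9)*(-54 + 22)) = (1 + (-2 - 5))*((-15 - 9)*(-54 + 22)) = (1 - 7)*(-24*(-32)) = -6*768 = -4608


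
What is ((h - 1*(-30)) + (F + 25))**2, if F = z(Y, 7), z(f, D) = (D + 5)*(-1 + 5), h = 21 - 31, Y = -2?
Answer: 8649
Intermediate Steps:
h = -10
z(f, D) = 20 + 4*D (z(f, D) = (5 + D)*4 = 20 + 4*D)
F = 48 (F = 20 + 4*7 = 20 + 28 = 48)
((h - 1*(-30)) + (F + 25))**2 = ((-10 - 1*(-30)) + (48 + 25))**2 = ((-10 + 30) + 73)**2 = (20 + 73)**2 = 93**2 = 8649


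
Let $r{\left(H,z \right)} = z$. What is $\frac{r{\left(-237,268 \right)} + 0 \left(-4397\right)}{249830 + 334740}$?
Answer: $\frac{134}{292285} \approx 0.00045846$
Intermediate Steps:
$\frac{r{\left(-237,268 \right)} + 0 \left(-4397\right)}{249830 + 334740} = \frac{268 + 0 \left(-4397\right)}{249830 + 334740} = \frac{268 + 0}{584570} = 268 \cdot \frac{1}{584570} = \frac{134}{292285}$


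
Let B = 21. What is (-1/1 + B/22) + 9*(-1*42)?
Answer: -8317/22 ≈ -378.05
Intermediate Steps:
(-1/1 + B/22) + 9*(-1*42) = (-1/1 + 21/22) + 9*(-1*42) = (-1*1 + 21*(1/22)) + 9*(-42) = (-1 + 21/22) - 378 = -1/22 - 378 = -8317/22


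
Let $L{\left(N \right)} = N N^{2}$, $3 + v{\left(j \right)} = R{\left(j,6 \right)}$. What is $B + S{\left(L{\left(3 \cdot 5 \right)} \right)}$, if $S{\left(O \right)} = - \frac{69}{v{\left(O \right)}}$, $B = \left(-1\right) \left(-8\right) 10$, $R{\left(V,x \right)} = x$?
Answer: $57$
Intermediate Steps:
$B = 80$ ($B = 8 \cdot 10 = 80$)
$v{\left(j \right)} = 3$ ($v{\left(j \right)} = -3 + 6 = 3$)
$L{\left(N \right)} = N^{3}$
$S{\left(O \right)} = -23$ ($S{\left(O \right)} = - \frac{69}{3} = \left(-69\right) \frac{1}{3} = -23$)
$B + S{\left(L{\left(3 \cdot 5 \right)} \right)} = 80 - 23 = 57$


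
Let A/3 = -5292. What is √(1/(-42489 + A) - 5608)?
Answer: I*√2122611322685/19455 ≈ 74.887*I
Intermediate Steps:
A = -15876 (A = 3*(-5292) = -15876)
√(1/(-42489 + A) - 5608) = √(1/(-42489 - 15876) - 5608) = √(1/(-58365) - 5608) = √(-1/58365 - 5608) = √(-327310921/58365) = I*√2122611322685/19455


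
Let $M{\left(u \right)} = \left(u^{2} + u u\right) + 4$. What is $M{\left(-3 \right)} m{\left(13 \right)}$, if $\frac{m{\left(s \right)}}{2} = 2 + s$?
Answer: $660$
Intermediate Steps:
$M{\left(u \right)} = 4 + 2 u^{2}$ ($M{\left(u \right)} = \left(u^{2} + u^{2}\right) + 4 = 2 u^{2} + 4 = 4 + 2 u^{2}$)
$m{\left(s \right)} = 4 + 2 s$ ($m{\left(s \right)} = 2 \left(2 + s\right) = 4 + 2 s$)
$M{\left(-3 \right)} m{\left(13 \right)} = \left(4 + 2 \left(-3\right)^{2}\right) \left(4 + 2 \cdot 13\right) = \left(4 + 2 \cdot 9\right) \left(4 + 26\right) = \left(4 + 18\right) 30 = 22 \cdot 30 = 660$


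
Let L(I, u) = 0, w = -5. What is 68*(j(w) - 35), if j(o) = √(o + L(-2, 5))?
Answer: -2380 + 68*I*√5 ≈ -2380.0 + 152.05*I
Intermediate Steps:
j(o) = √o (j(o) = √(o + 0) = √o)
68*(j(w) - 35) = 68*(√(-5) - 35) = 68*(I*√5 - 35) = 68*(-35 + I*√5) = -2380 + 68*I*√5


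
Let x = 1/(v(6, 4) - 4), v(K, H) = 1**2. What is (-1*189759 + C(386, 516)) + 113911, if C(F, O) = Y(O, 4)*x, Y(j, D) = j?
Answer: -76020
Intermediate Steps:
v(K, H) = 1
x = -1/3 (x = 1/(1 - 4) = 1/(-3) = -1/3 ≈ -0.33333)
C(F, O) = -O/3 (C(F, O) = O*(-1/3) = -O/3)
(-1*189759 + C(386, 516)) + 113911 = (-1*189759 - 1/3*516) + 113911 = (-189759 - 172) + 113911 = -189931 + 113911 = -76020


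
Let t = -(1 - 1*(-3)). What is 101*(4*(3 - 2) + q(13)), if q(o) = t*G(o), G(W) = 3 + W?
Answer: -6060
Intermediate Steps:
t = -4 (t = -(1 + 3) = -1*4 = -4)
q(o) = -12 - 4*o (q(o) = -4*(3 + o) = -12 - 4*o)
101*(4*(3 - 2) + q(13)) = 101*(4*(3 - 2) + (-12 - 4*13)) = 101*(4*1 + (-12 - 52)) = 101*(4 - 64) = 101*(-60) = -6060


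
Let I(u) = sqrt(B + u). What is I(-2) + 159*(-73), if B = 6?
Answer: -11605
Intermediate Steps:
I(u) = sqrt(6 + u)
I(-2) + 159*(-73) = sqrt(6 - 2) + 159*(-73) = sqrt(4) - 11607 = 2 - 11607 = -11605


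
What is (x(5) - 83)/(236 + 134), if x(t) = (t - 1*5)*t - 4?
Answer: -87/370 ≈ -0.23514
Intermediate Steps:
x(t) = -4 + t*(-5 + t) (x(t) = (t - 5)*t - 4 = (-5 + t)*t - 4 = t*(-5 + t) - 4 = -4 + t*(-5 + t))
(x(5) - 83)/(236 + 134) = ((-4 + 5² - 5*5) - 83)/(236 + 134) = ((-4 + 25 - 25) - 83)/370 = (-4 - 83)*(1/370) = -87*1/370 = -87/370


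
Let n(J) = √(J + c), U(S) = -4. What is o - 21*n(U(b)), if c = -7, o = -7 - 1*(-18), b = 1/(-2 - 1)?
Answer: 11 - 21*I*√11 ≈ 11.0 - 69.649*I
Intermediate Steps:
b = -⅓ (b = 1/(-3) = -⅓ ≈ -0.33333)
o = 11 (o = -7 + 18 = 11)
n(J) = √(-7 + J) (n(J) = √(J - 7) = √(-7 + J))
o - 21*n(U(b)) = 11 - 21*√(-7 - 4) = 11 - 21*I*√11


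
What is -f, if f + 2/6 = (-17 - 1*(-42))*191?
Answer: -14324/3 ≈ -4774.7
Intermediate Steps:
f = 14324/3 (f = -1/3 + (-17 - 1*(-42))*191 = -1/3 + (-17 + 42)*191 = -1/3 + 25*191 = -1/3 + 4775 = 14324/3 ≈ 4774.7)
-f = -1*14324/3 = -14324/3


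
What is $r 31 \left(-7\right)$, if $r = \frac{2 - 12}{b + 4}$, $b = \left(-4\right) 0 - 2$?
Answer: $1085$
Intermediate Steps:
$b = -2$ ($b = 0 - 2 = -2$)
$r = -5$ ($r = \frac{2 - 12}{-2 + 4} = - \frac{10}{2} = \left(-10\right) \frac{1}{2} = -5$)
$r 31 \left(-7\right) = \left(-5\right) 31 \left(-7\right) = \left(-155\right) \left(-7\right) = 1085$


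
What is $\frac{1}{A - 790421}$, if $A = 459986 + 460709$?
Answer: $\frac{1}{130274} \approx 7.6761 \cdot 10^{-6}$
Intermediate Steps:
$A = 920695$
$\frac{1}{A - 790421} = \frac{1}{920695 - 790421} = \frac{1}{130274}$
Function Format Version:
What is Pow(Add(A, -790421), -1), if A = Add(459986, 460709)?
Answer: Rational(1, 130274) ≈ 7.6761e-6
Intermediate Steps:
A = 920695
Pow(Add(A, -790421), -1) = Pow(Add(920695, -790421), -1) = Pow(130274, -1) = Rational(1, 130274)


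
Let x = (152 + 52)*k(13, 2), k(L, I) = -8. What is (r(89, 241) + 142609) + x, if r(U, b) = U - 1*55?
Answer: 141011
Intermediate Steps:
r(U, b) = -55 + U (r(U, b) = U - 55 = -55 + U)
x = -1632 (x = (152 + 52)*(-8) = 204*(-8) = -1632)
(r(89, 241) + 142609) + x = ((-55 + 89) + 142609) - 1632 = (34 + 142609) - 1632 = 142643 - 1632 = 141011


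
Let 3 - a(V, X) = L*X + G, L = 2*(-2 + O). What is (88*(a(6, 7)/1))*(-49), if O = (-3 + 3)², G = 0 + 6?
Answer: -107800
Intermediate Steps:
G = 6
O = 0 (O = 0² = 0)
L = -4 (L = 2*(-2 + 0) = 2*(-2) = -4)
a(V, X) = -3 + 4*X (a(V, X) = 3 - (-4*X + 6) = 3 - (6 - 4*X) = 3 + (-6 + 4*X) = -3 + 4*X)
(88*(a(6, 7)/1))*(-49) = (88*((-3 + 4*7)/1))*(-49) = (88*((-3 + 28)*1))*(-49) = (88*(25*1))*(-49) = (88*25)*(-49) = 2200*(-49) = -107800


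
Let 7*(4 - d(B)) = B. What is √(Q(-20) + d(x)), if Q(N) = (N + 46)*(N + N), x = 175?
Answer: I*√1061 ≈ 32.573*I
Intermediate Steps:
d(B) = 4 - B/7
Q(N) = 2*N*(46 + N) (Q(N) = (46 + N)*(2*N) = 2*N*(46 + N))
√(Q(-20) + d(x)) = √(2*(-20)*(46 - 20) + (4 - ⅐*175)) = √(2*(-20)*26 + (4 - 25)) = √(-1040 - 21) = √(-1061) = I*√1061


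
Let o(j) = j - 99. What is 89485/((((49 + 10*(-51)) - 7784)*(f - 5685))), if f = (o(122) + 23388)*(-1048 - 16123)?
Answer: 17897/662891347934 ≈ 2.6998e-8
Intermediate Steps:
o(j) = -99 + j
f = -401990281 (f = ((-99 + 122) + 23388)*(-1048 - 16123) = (23 + 23388)*(-17171) = 23411*(-17171) = -401990281)
89485/((((49 + 10*(-51)) - 7784)*(f - 5685))) = 89485/((((49 + 10*(-51)) - 7784)*(-401990281 - 5685))) = 89485/((((49 - 510) - 7784)*(-401995966))) = 89485/(((-461 - 7784)*(-401995966))) = 89485/((-8245*(-401995966))) = 89485/3314456739670 = 89485*(1/3314456739670) = 17897/662891347934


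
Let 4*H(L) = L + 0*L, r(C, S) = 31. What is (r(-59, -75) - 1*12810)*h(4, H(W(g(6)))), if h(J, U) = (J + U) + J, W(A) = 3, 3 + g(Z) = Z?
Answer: -447265/4 ≈ -1.1182e+5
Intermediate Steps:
g(Z) = -3 + Z
H(L) = L/4 (H(L) = (L + 0*L)/4 = (L + 0)/4 = L/4)
h(J, U) = U + 2*J
(r(-59, -75) - 1*12810)*h(4, H(W(g(6)))) = (31 - 1*12810)*((¼)*3 + 2*4) = (31 - 12810)*(¾ + 8) = -12779*35/4 = -447265/4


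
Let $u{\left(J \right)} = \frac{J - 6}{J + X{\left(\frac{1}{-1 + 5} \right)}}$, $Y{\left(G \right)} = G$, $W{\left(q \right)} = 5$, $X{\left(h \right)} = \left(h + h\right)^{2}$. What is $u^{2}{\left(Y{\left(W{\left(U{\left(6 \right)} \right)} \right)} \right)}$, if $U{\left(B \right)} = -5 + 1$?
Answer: $\frac{16}{441} \approx 0.036281$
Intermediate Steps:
$U{\left(B \right)} = -4$
$X{\left(h \right)} = 4 h^{2}$ ($X{\left(h \right)} = \left(2 h\right)^{2} = 4 h^{2}$)
$u{\left(J \right)} = \frac{-6 + J}{\frac{1}{4} + J}$ ($u{\left(J \right)} = \frac{J - 6}{J + 4 \left(\frac{1}{-1 + 5}\right)^{2}} = \frac{-6 + J}{J + 4 \left(\frac{1}{4}\right)^{2}} = \frac{-6 + J}{J + \frac{4}{16}} = \frac{-6 + J}{J + 4 \cdot \frac{1}{16}} = \frac{-6 + J}{J + \frac{1}{4}} = \frac{-6 + J}{\frac{1}{4} + J}$)
$u^{2}{\left(Y{\left(W{\left(U{\left(6 \right)} \right)} \right)} \right)} = \left(\frac{4 \left(-6 + 5\right)}{1 + 4 \cdot 5}\right)^{2} = \left(4 \frac{1}{1 + 20} \left(-1\right)\right)^{2} = \left(4 \cdot \frac{1}{21} \left(-1\right)\right)^{2} = \left(- \frac{4}{21}\right)^{2} = \frac{16}{441}$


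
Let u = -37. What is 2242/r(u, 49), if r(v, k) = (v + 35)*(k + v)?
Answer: -1121/12 ≈ -93.417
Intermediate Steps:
r(v, k) = (35 + v)*(k + v)
2242/r(u, 49) = 2242/((-37)² + 35*49 + 35*(-37) + 49*(-37)) = 2242/(1369 + 1715 - 1295 - 1813) = 2242/(-24) = 2242*(-1/24) = -1121/12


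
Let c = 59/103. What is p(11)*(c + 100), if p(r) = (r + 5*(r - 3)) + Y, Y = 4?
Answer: 569745/103 ≈ 5531.5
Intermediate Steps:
c = 59/103 (c = 59*(1/103) = 59/103 ≈ 0.57282)
p(r) = -11 + 6*r (p(r) = (r + 5*(r - 3)) + 4 = (r + 5*(-3 + r)) + 4 = (r + (-15 + 5*r)) + 4 = (-15 + 6*r) + 4 = -11 + 6*r)
p(11)*(c + 100) = (-11 + 6*11)*(59/103 + 100) = (-11 + 66)*(10359/103) = 55*(10359/103) = 569745/103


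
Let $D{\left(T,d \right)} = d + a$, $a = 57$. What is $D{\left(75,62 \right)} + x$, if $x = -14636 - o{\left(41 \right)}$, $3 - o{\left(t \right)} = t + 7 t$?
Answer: $-14192$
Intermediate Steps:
$D{\left(T,d \right)} = 57 + d$ ($D{\left(T,d \right)} = d + 57 = 57 + d$)
$o{\left(t \right)} = 3 - 8 t$ ($o{\left(t \right)} = 3 - \left(t + 7 t\right) = 3 - 8 t$)
$x = -14311$ ($x = -14636 - \left(3 - 328\right) = -14636 - -325 = -14636 + 325 = -14311$)
$D{\left(75,62 \right)} + x = \left(57 + 62\right) - 14311 = 119 - 14311 = -14192$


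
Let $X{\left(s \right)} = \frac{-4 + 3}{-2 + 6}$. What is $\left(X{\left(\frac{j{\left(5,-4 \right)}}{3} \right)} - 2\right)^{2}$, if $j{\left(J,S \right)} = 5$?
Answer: $\frac{81}{16} \approx 5.0625$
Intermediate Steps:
$X{\left(s \right)} = - \frac{1}{4}$
$\left(X{\left(\frac{j{\left(5,-4 \right)}}{3} \right)} - 2\right)^{2} = \left(- \frac{1}{4} - 2\right)^{2} = \left(- \frac{9}{4}\right)^{2} = \frac{81}{16}$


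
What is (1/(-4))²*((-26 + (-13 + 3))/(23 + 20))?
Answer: -9/172 ≈ -0.052326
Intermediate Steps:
(1/(-4))²*((-26 + (-13 + 3))/(23 + 20)) = (-¼)²*((-26 - 10)/43) = (-36*1/43)/16 = (1/16)*(-36/43) = -9/172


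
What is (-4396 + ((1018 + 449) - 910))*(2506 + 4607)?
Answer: -27306807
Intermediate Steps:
(-4396 + ((1018 + 449) - 910))*(2506 + 4607) = (-4396 + (1467 - 910))*7113 = (-4396 + 557)*7113 = -3839*7113 = -27306807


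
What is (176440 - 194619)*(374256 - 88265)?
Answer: -5199030389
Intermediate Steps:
(176440 - 194619)*(374256 - 88265) = -18179*285991 = -5199030389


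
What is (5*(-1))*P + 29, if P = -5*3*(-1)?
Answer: -46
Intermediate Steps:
P = 15 (P = -15*(-1) = 15)
(5*(-1))*P + 29 = (5*(-1))*15 + 29 = -5*15 + 29 = -75 + 29 = -46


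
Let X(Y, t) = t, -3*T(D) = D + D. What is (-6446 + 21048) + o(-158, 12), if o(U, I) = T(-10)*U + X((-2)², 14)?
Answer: 40688/3 ≈ 13563.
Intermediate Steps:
T(D) = -2*D/3 (T(D) = -(D + D)/3 = -2*D/3)
o(U, I) = 14 + 20*U/3 (o(U, I) = (-⅔*(-10))*U + 14 = 20*U/3 + 14 = 14 + 20*U/3)
(-6446 + 21048) + o(-158, 12) = (-6446 + 21048) + (14 + (20/3)*(-158)) = 14602 + (14 - 3160/3) = 14602 - 3118/3 = 40688/3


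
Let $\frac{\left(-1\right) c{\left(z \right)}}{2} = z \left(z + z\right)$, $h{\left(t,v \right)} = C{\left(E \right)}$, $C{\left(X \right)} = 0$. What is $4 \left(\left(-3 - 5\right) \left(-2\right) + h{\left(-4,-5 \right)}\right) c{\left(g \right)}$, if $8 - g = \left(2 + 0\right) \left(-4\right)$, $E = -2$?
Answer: $-65536$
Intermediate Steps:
$h{\left(t,v \right)} = 0$
$g = 16$ ($g = 8 - \left(2 + 0\right) \left(-4\right) = 8 - 2 \left(-4\right) = 8 - -8 = 8 + 8 = 16$)
$c{\left(z \right)} = - 4 z^{2}$ ($c{\left(z \right)} = - 2 z \left(z + z\right) = - 2 z 2 z = - 2 \cdot 2 z^{2} = - 4 z^{2}$)
$4 \left(\left(-3 - 5\right) \left(-2\right) + h{\left(-4,-5 \right)}\right) c{\left(g \right)} = 4 \left(\left(-3 - 5\right) \left(-2\right) + 0\right) \left(- 4 \cdot 16^{2}\right) = 4 \left(\left(-8\right) \left(-2\right) + 0\right) \left(\left(-4\right) 256\right) = 4 \left(16 + 0\right) \left(-1024\right) = 4 \cdot 16 \left(-1024\right) = 64 \left(-1024\right) = -65536$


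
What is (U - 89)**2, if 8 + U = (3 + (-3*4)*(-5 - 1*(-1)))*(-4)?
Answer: 90601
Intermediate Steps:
U = -212 (U = -8 + (3 + (-3*4)*(-5 - 1*(-1)))*(-4) = -8 + (3 - 12*(-5 + 1))*(-4) = -8 + (3 - 12*(-4))*(-4) = -8 + (3 + 48)*(-4) = -8 + 51*(-4) = -8 - 204 = -212)
(U - 89)**2 = (-212 - 89)**2 = (-301)**2 = 90601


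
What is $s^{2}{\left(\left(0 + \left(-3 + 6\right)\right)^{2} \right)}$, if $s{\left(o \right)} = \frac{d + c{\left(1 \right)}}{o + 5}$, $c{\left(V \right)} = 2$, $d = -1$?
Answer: $\frac{1}{196} \approx 0.005102$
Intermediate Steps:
$s{\left(o \right)} = \frac{1}{5 + o}$ ($s{\left(o \right)} = \frac{-1 + 2}{o + 5} = 1 \frac{1}{5 + o} = \frac{1}{5 + o}$)
$s^{2}{\left(\left(0 + \left(-3 + 6\right)\right)^{2} \right)} = \left(\frac{1}{5 + \left(0 + \left(-3 + 6\right)\right)^{2}}\right)^{2} = \left(\frac{1}{5 + \left(0 + 3\right)^{2}}\right)^{2} = \left(\frac{1}{5 + 3^{2}}\right)^{2} = \left(\frac{1}{5 + 9}\right)^{2} = \left(\frac{1}{14}\right)^{2} = \frac{1}{196}$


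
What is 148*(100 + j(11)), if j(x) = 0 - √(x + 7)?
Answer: 14800 - 444*√2 ≈ 14172.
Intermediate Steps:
j(x) = -√(7 + x) (j(x) = 0 - √(7 + x) = -√(7 + x))
148*(100 + j(11)) = 148*(100 - √(7 + 11)) = 148*(100 - √18) = 148*(100 - 3*√2) = 14800 - 444*√2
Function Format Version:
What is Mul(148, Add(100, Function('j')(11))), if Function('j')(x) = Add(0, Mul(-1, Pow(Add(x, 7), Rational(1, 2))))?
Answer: Add(14800, Mul(-444, Pow(2, Rational(1, 2)))) ≈ 14172.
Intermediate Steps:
Function('j')(x) = Mul(-1, Pow(Add(7, x), Rational(1, 2))) (Function('j')(x) = Add(0, Mul(-1, Pow(Add(7, x), Rational(1, 2)))) = Mul(-1, Pow(Add(7, x), Rational(1, 2))))
Mul(148, Add(100, Function('j')(11))) = Mul(148, Add(100, Mul(-1, Pow(Add(7, 11), Rational(1, 2))))) = Mul(148, Add(100, Mul(-1, Pow(18, Rational(1, 2))))) = Mul(148, Add(100, Mul(-1, Mul(3, Pow(2, Rational(1, 2)))))) = Mul(148, Add(100, Mul(-3, Pow(2, Rational(1, 2))))) = Add(14800, Mul(-444, Pow(2, Rational(1, 2))))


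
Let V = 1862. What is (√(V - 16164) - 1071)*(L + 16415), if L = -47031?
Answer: 32789736 - 30616*I*√14302 ≈ 3.279e+7 - 3.6614e+6*I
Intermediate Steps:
(√(V - 16164) - 1071)*(L + 16415) = (√(1862 - 16164) - 1071)*(-47031 + 16415) = (√(-14302) - 1071)*(-30616) = (I*√14302 - 1071)*(-30616) = (-1071 + I*√14302)*(-30616) = 32789736 - 30616*I*√14302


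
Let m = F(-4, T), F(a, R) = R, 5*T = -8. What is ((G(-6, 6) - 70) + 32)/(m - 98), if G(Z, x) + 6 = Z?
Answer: 125/249 ≈ 0.50201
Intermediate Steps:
T = -8/5 (T = (⅕)*(-8) = -8/5 ≈ -1.6000)
G(Z, x) = -6 + Z
m = -8/5 ≈ -1.6000
((G(-6, 6) - 70) + 32)/(m - 98) = (((-6 - 6) - 70) + 32)/(-8/5 - 98) = ((-12 - 70) + 32)/(-498/5) = (-82 + 32)*(-5/498) = -50*(-5/498) = 125/249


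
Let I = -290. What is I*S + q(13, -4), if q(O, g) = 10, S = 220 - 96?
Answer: -35950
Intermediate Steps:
S = 124
I*S + q(13, -4) = -290*124 + 10 = -35960 + 10 = -35950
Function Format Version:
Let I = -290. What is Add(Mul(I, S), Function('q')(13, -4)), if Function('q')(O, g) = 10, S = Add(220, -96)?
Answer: -35950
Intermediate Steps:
S = 124
Add(Mul(I, S), Function('q')(13, -4)) = Add(Mul(-290, 124), 10) = Add(-35960, 10) = -35950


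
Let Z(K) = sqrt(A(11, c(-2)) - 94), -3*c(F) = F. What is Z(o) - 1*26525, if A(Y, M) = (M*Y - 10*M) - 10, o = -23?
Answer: -26525 + I*sqrt(930)/3 ≈ -26525.0 + 10.165*I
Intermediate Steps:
c(F) = -F/3
A(Y, M) = -10 - 10*M + M*Y (A(Y, M) = (-10*M + M*Y) - 10 = -10 - 10*M + M*Y)
Z(K) = I*sqrt(930)/3 (Z(K) = sqrt((-10 - (-10)*(-2)/3 - 1/3*(-2)*11) - 94) = sqrt((-10 - 10*2/3 + (2/3)*11) - 94) = sqrt((-10 - 20/3 + 22/3) - 94) = sqrt(-28/3 - 94) = sqrt(-310/3) = I*sqrt(930)/3)
Z(o) - 1*26525 = I*sqrt(930)/3 - 1*26525 = I*sqrt(930)/3 - 26525 = -26525 + I*sqrt(930)/3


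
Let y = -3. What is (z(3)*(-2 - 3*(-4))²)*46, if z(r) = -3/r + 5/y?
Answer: -36800/3 ≈ -12267.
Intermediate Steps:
z(r) = -5/3 - 3/r (z(r) = -3/r + 5/(-3) = -3/r + 5*(-⅓) = -3/r - 5/3 = -5/3 - 3/r)
(z(3)*(-2 - 3*(-4))²)*46 = ((-5/3 - 3/3)*(-2 - 3*(-4))²)*46 = ((-5/3 - 3*⅓)*(-2 + 12)²)*46 = ((-5/3 - 1)*10²)*46 = -8/3*100*46 = -800/3*46 = -36800/3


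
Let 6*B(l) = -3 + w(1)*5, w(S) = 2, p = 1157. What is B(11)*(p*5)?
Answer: 40495/6 ≈ 6749.2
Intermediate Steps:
B(l) = 7/6 (B(l) = (-3 + 2*5)/6 = (-3 + 10)/6 = (⅙)*7 = 7/6)
B(11)*(p*5) = 7*(1157*5)/6 = (7/6)*5785 = 40495/6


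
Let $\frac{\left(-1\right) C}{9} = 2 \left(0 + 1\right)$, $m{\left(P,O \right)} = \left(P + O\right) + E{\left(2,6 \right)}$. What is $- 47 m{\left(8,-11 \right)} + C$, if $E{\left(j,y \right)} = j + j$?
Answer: $-65$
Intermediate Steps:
$E{\left(j,y \right)} = 2 j$
$m{\left(P,O \right)} = 4 + O + P$ ($m{\left(P,O \right)} = \left(P + O\right) + 2 \cdot 2 = \left(O + P\right) + 4 = 4 + O + P$)
$C = -18$ ($C = - 9 \cdot 2 \left(0 + 1\right) = - 9 \cdot 2 \cdot 1 = \left(-9\right) 2 = -18$)
$- 47 m{\left(8,-11 \right)} + C = - 47 \left(4 - 11 + 8\right) - 18 = \left(-47\right) 1 - 18 = -47 - 18 = -65$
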